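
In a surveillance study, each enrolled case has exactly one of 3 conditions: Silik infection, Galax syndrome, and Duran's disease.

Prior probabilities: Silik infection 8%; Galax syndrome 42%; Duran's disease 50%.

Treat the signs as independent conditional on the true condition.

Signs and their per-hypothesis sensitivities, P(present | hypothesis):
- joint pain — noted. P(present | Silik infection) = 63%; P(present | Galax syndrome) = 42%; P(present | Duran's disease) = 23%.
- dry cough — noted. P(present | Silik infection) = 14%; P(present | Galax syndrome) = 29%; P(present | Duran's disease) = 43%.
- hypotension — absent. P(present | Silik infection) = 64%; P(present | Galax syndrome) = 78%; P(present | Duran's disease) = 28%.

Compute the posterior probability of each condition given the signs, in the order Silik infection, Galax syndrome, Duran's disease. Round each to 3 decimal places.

Multiply each prior by the joint likelihood of the sign pattern (using 1 − P(present | H) for each absent sign):
  Silik infection: 0.08 × 0.63 × 0.14 × (1 − 0.64) = 0.0025402
  Galax syndrome: 0.42 × 0.42 × 0.29 × (1 − 0.78) = 0.011254
  Duran's disease: 0.50 × 0.23 × 0.43 × (1 − 0.28) = 0.035604
The unnormalized weights sum to 0.049398.
P(Silik infection | evidence) = 0.0025402 / 0.049398 ≈ 0.051
P(Galax syndrome | evidence) = 0.011254 / 0.049398 ≈ 0.228
P(Duran's disease | evidence) = 0.035604 / 0.049398 ≈ 0.721

0.051, 0.228, 0.721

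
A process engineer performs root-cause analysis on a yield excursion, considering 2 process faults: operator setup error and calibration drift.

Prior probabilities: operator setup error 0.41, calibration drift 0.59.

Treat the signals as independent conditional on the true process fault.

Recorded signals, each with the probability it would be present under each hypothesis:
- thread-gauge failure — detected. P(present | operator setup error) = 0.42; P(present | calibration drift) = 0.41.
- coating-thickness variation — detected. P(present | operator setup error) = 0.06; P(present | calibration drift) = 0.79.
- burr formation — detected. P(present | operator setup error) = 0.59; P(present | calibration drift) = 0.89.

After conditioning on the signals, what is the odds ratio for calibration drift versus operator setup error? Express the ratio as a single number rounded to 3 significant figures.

The normalizing constant cancels in an odds ratio, so compute prior × likelihood for the two hypotheses only:
  calibration drift: 0.59 × 0.41 × 0.79 × 0.89 = 0.17008
  operator setup error: 0.41 × 0.42 × 0.06 × 0.59 = 0.0060959
Odds(calibration drift : operator setup error) = 0.17008 / 0.0060959 ≈ 27.9.

27.9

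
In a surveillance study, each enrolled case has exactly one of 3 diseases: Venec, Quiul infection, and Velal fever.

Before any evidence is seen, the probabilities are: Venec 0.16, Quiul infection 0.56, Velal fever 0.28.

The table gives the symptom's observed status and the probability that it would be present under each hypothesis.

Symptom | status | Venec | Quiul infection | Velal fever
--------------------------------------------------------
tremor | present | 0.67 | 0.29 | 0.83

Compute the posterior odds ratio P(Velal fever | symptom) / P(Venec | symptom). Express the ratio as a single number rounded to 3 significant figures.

2.17

Posterior odds equal prior odds times the likelihood ratio; only the two competing hypotheses matter.
  Velal fever: 0.28 × 0.83 = 0.2324
  Venec: 0.16 × 0.67 = 0.1072
Odds(Velal fever : Venec) = 0.2324 / 0.1072 ≈ 2.17.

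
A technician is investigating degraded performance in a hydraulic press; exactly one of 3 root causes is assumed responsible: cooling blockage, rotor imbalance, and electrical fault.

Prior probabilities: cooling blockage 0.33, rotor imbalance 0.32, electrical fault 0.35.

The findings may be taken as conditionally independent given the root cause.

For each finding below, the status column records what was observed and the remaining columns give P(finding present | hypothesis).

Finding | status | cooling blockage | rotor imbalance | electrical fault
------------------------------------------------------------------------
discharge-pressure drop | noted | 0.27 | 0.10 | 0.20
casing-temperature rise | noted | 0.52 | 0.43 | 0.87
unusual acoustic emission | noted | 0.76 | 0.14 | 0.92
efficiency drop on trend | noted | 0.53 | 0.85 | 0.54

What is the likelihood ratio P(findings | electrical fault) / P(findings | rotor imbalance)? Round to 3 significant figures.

Joint likelihood of the evidence pattern under each hypothesis:
  electrical fault: 0.20 × 0.87 × 0.92 × 0.54 = 0.086443
  rotor imbalance: 0.10 × 0.43 × 0.14 × 0.85 = 0.005117
Bayes factor = 0.086443 / 0.005117 ≈ 16.9

16.9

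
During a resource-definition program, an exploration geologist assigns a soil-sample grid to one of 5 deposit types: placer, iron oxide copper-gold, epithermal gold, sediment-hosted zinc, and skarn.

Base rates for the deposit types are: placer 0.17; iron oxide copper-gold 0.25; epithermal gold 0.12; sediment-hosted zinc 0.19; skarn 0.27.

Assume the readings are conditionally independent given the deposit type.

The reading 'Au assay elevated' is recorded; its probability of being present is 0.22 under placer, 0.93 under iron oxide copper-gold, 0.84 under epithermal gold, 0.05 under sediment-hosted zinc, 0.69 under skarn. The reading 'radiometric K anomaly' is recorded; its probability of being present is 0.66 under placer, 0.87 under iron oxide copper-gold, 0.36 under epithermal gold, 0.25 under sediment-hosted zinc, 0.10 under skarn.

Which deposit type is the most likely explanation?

iron oxide copper-gold

For each hypothesis, the unnormalized posterior weight is prior × product of the reading likelihoods:
  placer: 0.17 × 0.22 × 0.66 = 0.024684
  iron oxide copper-gold: 0.25 × 0.93 × 0.87 = 0.20228
  epithermal gold: 0.12 × 0.84 × 0.36 = 0.036288
  sediment-hosted zinc: 0.19 × 0.05 × 0.25 = 0.002375
  skarn: 0.27 × 0.69 × 0.10 = 0.01863
The unnormalized weights sum to 0.28425.
P(placer | evidence) ≈ 0.024684 / 0.28425 ≈ 0.087
P(iron oxide copper-gold | evidence) ≈ 0.20228 / 0.28425 ≈ 0.712
P(epithermal gold | evidence) ≈ 0.036288 / 0.28425 ≈ 0.128
P(sediment-hosted zinc | evidence) ≈ 0.002375 / 0.28425 ≈ 0.008
P(skarn | evidence) ≈ 0.01863 / 0.28425 ≈ 0.066
The largest is 0.712, so iron oxide copper-gold is most probable.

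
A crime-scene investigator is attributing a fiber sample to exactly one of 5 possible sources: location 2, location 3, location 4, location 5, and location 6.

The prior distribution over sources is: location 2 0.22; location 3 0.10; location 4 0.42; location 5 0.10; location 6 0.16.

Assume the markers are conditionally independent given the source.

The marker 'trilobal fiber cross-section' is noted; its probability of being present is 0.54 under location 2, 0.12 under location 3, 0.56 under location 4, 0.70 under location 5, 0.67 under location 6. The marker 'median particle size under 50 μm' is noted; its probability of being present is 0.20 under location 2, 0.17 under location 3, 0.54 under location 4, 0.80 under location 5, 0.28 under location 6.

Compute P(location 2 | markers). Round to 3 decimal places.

0.099

For each hypothesis, the unnormalized posterior weight is prior × product of the marker likelihoods:
  location 2: 0.22 × 0.54 × 0.20 = 0.02376
  location 3: 0.10 × 0.12 × 0.17 = 0.00204
  location 4: 0.42 × 0.56 × 0.54 = 0.12701
  location 5: 0.10 × 0.70 × 0.80 = 0.056
  location 6: 0.16 × 0.67 × 0.28 = 0.030016
The unnormalized weights sum to 0.23882.
P(location 2 | evidence) = 0.02376 / 0.23882 ≈ 0.099.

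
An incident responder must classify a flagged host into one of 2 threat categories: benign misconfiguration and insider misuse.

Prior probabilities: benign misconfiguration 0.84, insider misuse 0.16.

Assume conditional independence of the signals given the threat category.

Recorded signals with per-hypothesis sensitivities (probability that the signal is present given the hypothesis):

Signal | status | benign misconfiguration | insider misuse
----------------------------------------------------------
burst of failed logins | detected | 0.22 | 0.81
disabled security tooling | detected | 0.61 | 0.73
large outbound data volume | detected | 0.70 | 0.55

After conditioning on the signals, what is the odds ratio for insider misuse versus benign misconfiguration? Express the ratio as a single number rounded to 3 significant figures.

The normalizing constant cancels in an odds ratio, so compute prior × likelihood for the two hypotheses only:
  insider misuse: 0.16 × 0.81 × 0.73 × 0.55 = 0.052034
  benign misconfiguration: 0.84 × 0.22 × 0.61 × 0.70 = 0.07891
Odds(insider misuse : benign misconfiguration) = 0.052034 / 0.07891 ≈ 0.659.

0.659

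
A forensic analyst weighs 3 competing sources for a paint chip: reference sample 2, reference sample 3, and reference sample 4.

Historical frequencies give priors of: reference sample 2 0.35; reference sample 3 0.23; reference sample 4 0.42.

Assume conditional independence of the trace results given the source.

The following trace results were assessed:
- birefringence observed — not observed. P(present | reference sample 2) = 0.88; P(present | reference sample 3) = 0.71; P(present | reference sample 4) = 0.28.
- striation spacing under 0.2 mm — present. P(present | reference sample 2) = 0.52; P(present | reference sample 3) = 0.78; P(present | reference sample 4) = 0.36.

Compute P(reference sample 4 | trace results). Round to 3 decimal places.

By Bayes' rule with conditional independence, the unnormalized weight for each hypothesis is prior × ∏ likelihoods (using 1 − P(present | H) for each absent trace result):
  reference sample 2: 0.35 × (1 − 0.88) × 0.52 = 0.02184
  reference sample 3: 0.23 × (1 − 0.71) × 0.78 = 0.052026
  reference sample 4: 0.42 × (1 − 0.28) × 0.36 = 0.10886
Normalizing constant Z = 0.02184 + 0.052026 + 0.10886 = 0.18273.
P(reference sample 4 | evidence) = 0.10886 / 0.18273 ≈ 0.596.

0.596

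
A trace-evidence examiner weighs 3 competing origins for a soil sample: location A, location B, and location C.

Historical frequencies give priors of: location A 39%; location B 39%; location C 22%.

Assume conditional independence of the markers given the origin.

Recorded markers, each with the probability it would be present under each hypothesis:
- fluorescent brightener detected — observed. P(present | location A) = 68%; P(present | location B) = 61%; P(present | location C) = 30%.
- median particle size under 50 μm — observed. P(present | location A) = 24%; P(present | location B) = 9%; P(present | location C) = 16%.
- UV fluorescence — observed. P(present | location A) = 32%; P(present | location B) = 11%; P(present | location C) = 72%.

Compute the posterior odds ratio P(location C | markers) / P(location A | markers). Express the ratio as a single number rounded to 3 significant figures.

Posterior odds equal prior odds times the likelihood ratio; only the two competing hypotheses matter.
  location C: 0.22 × 0.30 × 0.16 × 0.72 = 0.0076032
  location A: 0.39 × 0.68 × 0.24 × 0.32 = 0.020367
Posterior odds = 0.0076032 / 0.020367 ≈ 0.373.

0.373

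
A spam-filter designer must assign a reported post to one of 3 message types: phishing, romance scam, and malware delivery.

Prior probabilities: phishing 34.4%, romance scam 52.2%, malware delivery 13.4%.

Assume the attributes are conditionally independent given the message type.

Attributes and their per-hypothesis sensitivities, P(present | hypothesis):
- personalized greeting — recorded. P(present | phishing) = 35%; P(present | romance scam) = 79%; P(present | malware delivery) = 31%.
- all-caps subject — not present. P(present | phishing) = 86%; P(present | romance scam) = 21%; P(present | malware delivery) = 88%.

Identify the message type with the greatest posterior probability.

By Bayes' rule with conditional independence, the unnormalized weight for each hypothesis is prior × ∏ likelihoods (using 1 − P(present | H) for each absent attribute):
  phishing: 0.344 × 0.35 × (1 − 0.86) = 0.016856
  romance scam: 0.522 × 0.79 × (1 − 0.21) = 0.32578
  malware delivery: 0.134 × 0.31 × (1 − 0.88) = 0.0049848
Normalizing constant Z = 0.016856 + 0.32578 + 0.0049848 = 0.34762.
P(phishing | evidence) ≈ 0.016856 / 0.34762 ≈ 0.048
P(romance scam | evidence) ≈ 0.32578 / 0.34762 ≈ 0.937
P(malware delivery | evidence) ≈ 0.0049848 / 0.34762 ≈ 0.014
The largest is 0.937, so romance scam is most probable.

romance scam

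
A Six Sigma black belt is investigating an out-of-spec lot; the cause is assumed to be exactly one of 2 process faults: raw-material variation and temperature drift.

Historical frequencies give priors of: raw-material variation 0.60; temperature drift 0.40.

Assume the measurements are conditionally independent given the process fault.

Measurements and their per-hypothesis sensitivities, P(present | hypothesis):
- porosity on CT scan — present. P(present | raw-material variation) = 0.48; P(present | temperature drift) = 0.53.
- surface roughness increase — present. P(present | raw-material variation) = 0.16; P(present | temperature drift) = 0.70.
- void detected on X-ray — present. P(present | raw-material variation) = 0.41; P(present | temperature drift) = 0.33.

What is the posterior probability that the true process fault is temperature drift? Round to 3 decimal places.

Multiply each prior by the joint likelihood of the measurement pattern:
  raw-material variation: 0.60 × 0.48 × 0.16 × 0.41 = 0.018893
  temperature drift: 0.40 × 0.53 × 0.70 × 0.33 = 0.048972
Marginal likelihood of the evidence = 0.067865.
P(temperature drift | evidence) = 0.048972 / 0.067865 ≈ 0.722.

0.722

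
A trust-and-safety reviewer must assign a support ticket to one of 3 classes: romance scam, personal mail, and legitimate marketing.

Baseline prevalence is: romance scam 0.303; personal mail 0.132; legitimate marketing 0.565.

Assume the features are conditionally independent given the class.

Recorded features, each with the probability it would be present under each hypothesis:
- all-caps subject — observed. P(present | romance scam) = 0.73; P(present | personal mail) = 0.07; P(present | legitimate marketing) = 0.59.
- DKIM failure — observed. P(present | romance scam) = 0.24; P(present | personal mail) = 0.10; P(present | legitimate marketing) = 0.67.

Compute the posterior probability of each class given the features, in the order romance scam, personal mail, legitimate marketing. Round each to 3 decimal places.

0.191, 0.003, 0.805

Multiply each prior by the joint likelihood of the feature pattern:
  romance scam: 0.303 × 0.73 × 0.24 = 0.053086
  personal mail: 0.132 × 0.07 × 0.10 = 0.000924
  legitimate marketing: 0.565 × 0.59 × 0.67 = 0.22334
Marginal likelihood of the evidence = 0.27735.
P(romance scam | evidence) = 0.053086 / 0.27735 ≈ 0.191
P(personal mail | evidence) = 0.000924 / 0.27735 ≈ 0.003
P(legitimate marketing | evidence) = 0.22334 / 0.27735 ≈ 0.805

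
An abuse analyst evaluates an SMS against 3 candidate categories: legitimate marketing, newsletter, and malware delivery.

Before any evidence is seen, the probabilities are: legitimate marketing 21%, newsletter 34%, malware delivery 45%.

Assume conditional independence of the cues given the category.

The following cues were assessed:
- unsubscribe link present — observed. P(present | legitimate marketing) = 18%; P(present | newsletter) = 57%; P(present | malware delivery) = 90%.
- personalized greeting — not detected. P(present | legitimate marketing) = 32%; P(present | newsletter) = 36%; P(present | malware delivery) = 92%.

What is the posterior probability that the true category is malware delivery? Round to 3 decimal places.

Multiply each prior by the joint likelihood of the cue pattern (using 1 − P(present | H) for each absent cue):
  legitimate marketing: 0.21 × 0.18 × (1 − 0.32) = 0.025704
  newsletter: 0.34 × 0.57 × (1 − 0.36) = 0.12403
  malware delivery: 0.45 × 0.90 × (1 − 0.92) = 0.0324
The unnormalized weights sum to 0.18214.
P(malware delivery | evidence) = 0.0324 / 0.18214 ≈ 0.178.

0.178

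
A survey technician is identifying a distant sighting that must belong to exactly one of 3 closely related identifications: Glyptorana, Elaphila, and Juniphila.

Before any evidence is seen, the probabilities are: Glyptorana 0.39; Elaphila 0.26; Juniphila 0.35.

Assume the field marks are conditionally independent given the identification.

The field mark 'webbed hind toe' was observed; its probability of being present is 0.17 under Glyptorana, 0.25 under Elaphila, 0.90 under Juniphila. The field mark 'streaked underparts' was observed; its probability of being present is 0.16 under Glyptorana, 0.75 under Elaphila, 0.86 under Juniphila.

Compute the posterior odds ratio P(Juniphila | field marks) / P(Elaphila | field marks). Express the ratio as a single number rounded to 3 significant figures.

5.56

Unnormalized posterior weight (prior times the field mark likelihoods) for each of the two hypotheses:
  Juniphila: 0.35 × 0.90 × 0.86 = 0.2709
  Elaphila: 0.26 × 0.25 × 0.75 = 0.04875
Posterior odds = 0.2709 / 0.04875 ≈ 5.56.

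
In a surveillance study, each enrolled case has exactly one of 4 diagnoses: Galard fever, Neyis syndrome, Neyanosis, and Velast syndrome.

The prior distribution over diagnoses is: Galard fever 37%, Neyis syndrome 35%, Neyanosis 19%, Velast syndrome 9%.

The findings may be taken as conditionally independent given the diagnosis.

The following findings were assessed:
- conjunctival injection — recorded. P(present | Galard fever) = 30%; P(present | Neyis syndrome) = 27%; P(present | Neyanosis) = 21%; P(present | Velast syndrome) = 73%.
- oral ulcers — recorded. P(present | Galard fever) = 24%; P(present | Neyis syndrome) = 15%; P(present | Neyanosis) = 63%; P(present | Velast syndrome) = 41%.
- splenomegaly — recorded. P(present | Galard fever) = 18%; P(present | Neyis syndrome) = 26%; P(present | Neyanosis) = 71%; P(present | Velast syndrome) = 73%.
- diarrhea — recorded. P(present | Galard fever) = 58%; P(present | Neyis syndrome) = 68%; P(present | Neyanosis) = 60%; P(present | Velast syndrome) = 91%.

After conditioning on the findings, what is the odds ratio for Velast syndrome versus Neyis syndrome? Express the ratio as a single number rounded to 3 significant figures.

The normalizing constant cancels in an odds ratio, so compute prior × likelihood for the two hypotheses only:
  Velast syndrome: 0.09 × 0.73 × 0.41 × 0.73 × 0.91 = 0.017894
  Neyis syndrome: 0.35 × 0.27 × 0.15 × 0.26 × 0.68 = 0.0025061
Odds(Velast syndrome : Neyis syndrome) = 0.017894 / 0.0025061 ≈ 7.14.

7.14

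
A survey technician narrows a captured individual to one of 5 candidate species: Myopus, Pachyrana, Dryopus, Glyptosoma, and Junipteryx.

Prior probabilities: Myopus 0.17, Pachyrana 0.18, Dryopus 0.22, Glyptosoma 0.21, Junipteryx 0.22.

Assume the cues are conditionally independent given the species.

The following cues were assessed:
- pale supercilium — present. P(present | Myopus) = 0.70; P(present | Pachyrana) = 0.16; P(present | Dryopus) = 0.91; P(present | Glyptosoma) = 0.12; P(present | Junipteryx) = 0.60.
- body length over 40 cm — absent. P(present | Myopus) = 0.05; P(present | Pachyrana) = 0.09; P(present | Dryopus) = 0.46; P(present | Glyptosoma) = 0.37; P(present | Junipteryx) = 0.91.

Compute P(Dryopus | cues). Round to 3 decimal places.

0.393

For each hypothesis, the unnormalized posterior weight is prior × product of the cue likelihoods (using 1 − P(present | H) for each absent cue):
  Myopus: 0.17 × 0.70 × (1 − 0.05) = 0.11305
  Pachyrana: 0.18 × 0.16 × (1 − 0.09) = 0.026208
  Dryopus: 0.22 × 0.91 × (1 − 0.46) = 0.10811
  Glyptosoma: 0.21 × 0.12 × (1 − 0.37) = 0.015876
  Junipteryx: 0.22 × 0.60 × (1 − 0.91) = 0.01188
Marginal likelihood of the evidence = 0.27512.
P(Dryopus | evidence) = 0.10811 / 0.27512 ≈ 0.393.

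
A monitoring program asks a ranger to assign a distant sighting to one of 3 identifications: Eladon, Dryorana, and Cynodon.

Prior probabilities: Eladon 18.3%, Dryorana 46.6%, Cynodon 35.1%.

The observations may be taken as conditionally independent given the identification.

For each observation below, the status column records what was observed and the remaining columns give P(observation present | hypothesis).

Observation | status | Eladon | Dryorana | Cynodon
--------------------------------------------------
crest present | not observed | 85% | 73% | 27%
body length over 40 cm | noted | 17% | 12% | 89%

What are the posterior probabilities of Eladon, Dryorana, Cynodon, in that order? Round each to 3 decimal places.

0.019, 0.061, 0.920

Multiply each prior by the joint likelihood of the evidence pattern (using 1 − P(present | H) for each absent observation):
  Eladon: 0.183 × (1 − 0.85) × 0.17 = 0.0046665
  Dryorana: 0.466 × (1 − 0.73) × 0.12 = 0.015098
  Cynodon: 0.351 × (1 − 0.27) × 0.89 = 0.22804
Normalizing constant Z = 0.0046665 + 0.015098 + 0.22804 = 0.24781.
P(Eladon | evidence) = 0.0046665 / 0.24781 ≈ 0.019
P(Dryorana | evidence) = 0.015098 / 0.24781 ≈ 0.061
P(Cynodon | evidence) = 0.22804 / 0.24781 ≈ 0.920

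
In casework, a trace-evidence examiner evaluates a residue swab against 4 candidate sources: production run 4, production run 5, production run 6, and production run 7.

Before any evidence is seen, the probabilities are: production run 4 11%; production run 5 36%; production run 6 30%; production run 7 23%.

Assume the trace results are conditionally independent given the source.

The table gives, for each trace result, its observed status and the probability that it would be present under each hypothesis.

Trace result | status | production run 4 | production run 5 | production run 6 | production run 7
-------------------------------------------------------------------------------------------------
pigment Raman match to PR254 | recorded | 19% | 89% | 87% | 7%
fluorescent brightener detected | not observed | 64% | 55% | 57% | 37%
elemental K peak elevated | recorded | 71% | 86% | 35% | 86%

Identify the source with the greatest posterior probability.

production run 5

Multiply each prior by the joint likelihood of the trace result pattern (using 1 − P(present | H) for each absent trace result):
  production run 4: 0.11 × 0.19 × (1 − 0.64) × 0.71 = 0.005342
  production run 5: 0.36 × 0.89 × (1 − 0.55) × 0.86 = 0.12399
  production run 6: 0.30 × 0.87 × (1 − 0.57) × 0.35 = 0.039281
  production run 7: 0.23 × 0.07 × (1 − 0.37) × 0.86 = 0.008723
Marginal likelihood of the evidence = 0.17734.
P(production run 4 | evidence) ≈ 0.005342 / 0.17734 ≈ 0.030
P(production run 5 | evidence) ≈ 0.12399 / 0.17734 ≈ 0.699
P(production run 6 | evidence) ≈ 0.039281 / 0.17734 ≈ 0.221
P(production run 7 | evidence) ≈ 0.008723 / 0.17734 ≈ 0.049
The largest is 0.699, so production run 5 is most probable.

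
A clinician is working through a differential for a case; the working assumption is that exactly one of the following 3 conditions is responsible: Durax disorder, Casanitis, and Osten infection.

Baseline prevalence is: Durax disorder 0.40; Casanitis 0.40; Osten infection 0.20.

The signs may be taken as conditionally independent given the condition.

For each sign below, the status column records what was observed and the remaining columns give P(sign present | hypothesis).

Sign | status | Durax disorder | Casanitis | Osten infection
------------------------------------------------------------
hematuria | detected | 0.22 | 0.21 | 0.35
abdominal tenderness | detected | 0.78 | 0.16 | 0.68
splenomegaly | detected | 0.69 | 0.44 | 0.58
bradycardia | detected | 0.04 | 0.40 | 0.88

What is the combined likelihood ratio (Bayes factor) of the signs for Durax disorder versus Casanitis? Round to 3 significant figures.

Joint likelihood of the sign pattern under each hypothesis:
  Durax disorder: 0.22 × 0.78 × 0.69 × 0.04 = 0.0047362
  Casanitis: 0.21 × 0.16 × 0.44 × 0.40 = 0.0059136
Bayes factor = 0.0047362 / 0.0059136 ≈ 0.801

0.801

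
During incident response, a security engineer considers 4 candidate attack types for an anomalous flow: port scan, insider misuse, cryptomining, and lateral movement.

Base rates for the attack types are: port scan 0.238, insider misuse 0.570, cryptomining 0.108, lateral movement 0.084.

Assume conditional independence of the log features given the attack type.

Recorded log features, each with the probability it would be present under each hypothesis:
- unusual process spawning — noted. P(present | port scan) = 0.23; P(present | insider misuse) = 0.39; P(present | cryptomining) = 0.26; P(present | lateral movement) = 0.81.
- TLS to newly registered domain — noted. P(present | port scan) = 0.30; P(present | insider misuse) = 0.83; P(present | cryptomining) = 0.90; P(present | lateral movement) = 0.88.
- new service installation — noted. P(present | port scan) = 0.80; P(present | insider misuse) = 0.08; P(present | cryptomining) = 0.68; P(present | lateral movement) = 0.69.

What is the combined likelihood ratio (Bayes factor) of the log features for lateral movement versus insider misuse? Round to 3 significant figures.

The Bayes factor is the ratio of the joint likelihoods of the log feature pattern under the two hypotheses.
  lateral movement: 0.81 × 0.88 × 0.69 = 0.49183
  insider misuse: 0.39 × 0.83 × 0.08 = 0.025896
Bayes factor = 0.49183 / 0.025896 ≈ 19.0

19.0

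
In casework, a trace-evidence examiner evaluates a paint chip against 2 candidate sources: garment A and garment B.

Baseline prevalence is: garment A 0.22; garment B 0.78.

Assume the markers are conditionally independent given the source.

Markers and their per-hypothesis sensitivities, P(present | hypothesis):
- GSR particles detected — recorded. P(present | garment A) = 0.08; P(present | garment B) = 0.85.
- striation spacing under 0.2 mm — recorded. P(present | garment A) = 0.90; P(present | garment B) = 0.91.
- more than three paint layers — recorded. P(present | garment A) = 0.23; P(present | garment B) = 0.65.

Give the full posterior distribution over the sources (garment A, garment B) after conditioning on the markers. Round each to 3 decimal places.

Multiply each prior by the joint likelihood of the marker pattern:
  garment A: 0.22 × 0.08 × 0.90 × 0.23 = 0.0036432
  garment B: 0.78 × 0.85 × 0.91 × 0.65 = 0.39216
The unnormalized weights sum to 0.39581.
P(garment A | evidence) = 0.0036432 / 0.39581 ≈ 0.009
P(garment B | evidence) = 0.39216 / 0.39581 ≈ 0.991

0.009, 0.991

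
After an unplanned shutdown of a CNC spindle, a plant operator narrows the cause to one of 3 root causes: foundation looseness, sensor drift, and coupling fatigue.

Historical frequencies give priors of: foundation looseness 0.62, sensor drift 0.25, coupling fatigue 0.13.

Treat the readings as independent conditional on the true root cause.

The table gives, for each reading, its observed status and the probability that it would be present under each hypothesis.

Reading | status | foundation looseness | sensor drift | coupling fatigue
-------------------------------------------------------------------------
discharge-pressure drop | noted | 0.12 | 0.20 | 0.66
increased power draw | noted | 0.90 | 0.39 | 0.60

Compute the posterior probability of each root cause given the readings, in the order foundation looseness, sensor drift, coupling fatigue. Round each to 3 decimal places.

0.485, 0.141, 0.373

By Bayes' rule with conditional independence, the unnormalized weight for each hypothesis is prior × ∏ likelihoods:
  foundation looseness: 0.62 × 0.12 × 0.90 = 0.06696
  sensor drift: 0.25 × 0.20 × 0.39 = 0.0195
  coupling fatigue: 0.13 × 0.66 × 0.60 = 0.05148
The unnormalized weights sum to 0.13794.
P(foundation looseness | evidence) = 0.06696 / 0.13794 ≈ 0.485
P(sensor drift | evidence) = 0.0195 / 0.13794 ≈ 0.141
P(coupling fatigue | evidence) = 0.05148 / 0.13794 ≈ 0.373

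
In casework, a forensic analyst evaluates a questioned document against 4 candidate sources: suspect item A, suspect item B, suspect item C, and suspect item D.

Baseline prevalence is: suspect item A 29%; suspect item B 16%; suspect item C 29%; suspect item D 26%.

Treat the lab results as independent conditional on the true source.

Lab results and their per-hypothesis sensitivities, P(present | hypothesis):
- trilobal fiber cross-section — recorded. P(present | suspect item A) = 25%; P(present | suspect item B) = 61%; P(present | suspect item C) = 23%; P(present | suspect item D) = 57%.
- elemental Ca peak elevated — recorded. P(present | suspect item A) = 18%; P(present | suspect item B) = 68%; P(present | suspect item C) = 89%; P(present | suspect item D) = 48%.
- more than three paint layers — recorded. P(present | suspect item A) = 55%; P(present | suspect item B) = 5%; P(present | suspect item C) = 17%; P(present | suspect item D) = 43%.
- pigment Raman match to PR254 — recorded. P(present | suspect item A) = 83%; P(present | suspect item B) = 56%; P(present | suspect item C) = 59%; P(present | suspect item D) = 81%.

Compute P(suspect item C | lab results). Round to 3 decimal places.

0.154

By Bayes' rule with conditional independence, the unnormalized weight for each hypothesis is prior × ∏ likelihoods:
  suspect item A: 0.29 × 0.25 × 0.18 × 0.55 × 0.83 = 0.0059573
  suspect item B: 0.16 × 0.61 × 0.68 × 0.05 × 0.56 = 0.0018583
  suspect item C: 0.29 × 0.23 × 0.89 × 0.17 × 0.59 = 0.0059541
  suspect item D: 0.26 × 0.57 × 0.48 × 0.43 × 0.81 = 0.024777
Marginal likelihood of the evidence = 0.038546.
P(suspect item C | evidence) = 0.0059541 / 0.038546 ≈ 0.154.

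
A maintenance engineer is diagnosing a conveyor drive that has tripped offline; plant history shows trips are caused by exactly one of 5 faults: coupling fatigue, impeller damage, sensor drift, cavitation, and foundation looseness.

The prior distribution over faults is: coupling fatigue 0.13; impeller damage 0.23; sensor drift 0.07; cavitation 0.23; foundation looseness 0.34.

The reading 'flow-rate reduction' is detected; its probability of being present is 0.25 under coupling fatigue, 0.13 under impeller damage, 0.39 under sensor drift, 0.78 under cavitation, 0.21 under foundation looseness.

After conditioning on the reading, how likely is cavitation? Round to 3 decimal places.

Multiply each prior by the likelihood of the reading:
  coupling fatigue: 0.13 × 0.25 = 0.0325
  impeller damage: 0.23 × 0.13 = 0.0299
  sensor drift: 0.07 × 0.39 = 0.0273
  cavitation: 0.23 × 0.78 = 0.1794
  foundation looseness: 0.34 × 0.21 = 0.0714
Normalizing constant Z = 0.0325 + 0.0299 + 0.0273 + 0.1794 + 0.0714 = 0.3405.
P(cavitation | evidence) = 0.1794 / 0.3405 ≈ 0.527.

0.527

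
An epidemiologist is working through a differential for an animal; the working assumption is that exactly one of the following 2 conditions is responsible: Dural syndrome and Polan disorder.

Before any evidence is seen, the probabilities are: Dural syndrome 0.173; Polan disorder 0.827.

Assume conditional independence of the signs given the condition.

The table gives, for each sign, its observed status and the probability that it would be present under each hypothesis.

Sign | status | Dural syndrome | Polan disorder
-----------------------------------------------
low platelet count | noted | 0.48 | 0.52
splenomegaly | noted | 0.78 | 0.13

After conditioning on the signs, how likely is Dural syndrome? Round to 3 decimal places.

0.537

For each hypothesis, the unnormalized posterior weight is prior × product of the sign likelihoods:
  Dural syndrome: 0.173 × 0.48 × 0.78 = 0.064771
  Polan disorder: 0.827 × 0.52 × 0.13 = 0.055905
The unnormalized weights sum to 0.12068.
P(Dural syndrome | evidence) = 0.064771 / 0.12068 ≈ 0.537.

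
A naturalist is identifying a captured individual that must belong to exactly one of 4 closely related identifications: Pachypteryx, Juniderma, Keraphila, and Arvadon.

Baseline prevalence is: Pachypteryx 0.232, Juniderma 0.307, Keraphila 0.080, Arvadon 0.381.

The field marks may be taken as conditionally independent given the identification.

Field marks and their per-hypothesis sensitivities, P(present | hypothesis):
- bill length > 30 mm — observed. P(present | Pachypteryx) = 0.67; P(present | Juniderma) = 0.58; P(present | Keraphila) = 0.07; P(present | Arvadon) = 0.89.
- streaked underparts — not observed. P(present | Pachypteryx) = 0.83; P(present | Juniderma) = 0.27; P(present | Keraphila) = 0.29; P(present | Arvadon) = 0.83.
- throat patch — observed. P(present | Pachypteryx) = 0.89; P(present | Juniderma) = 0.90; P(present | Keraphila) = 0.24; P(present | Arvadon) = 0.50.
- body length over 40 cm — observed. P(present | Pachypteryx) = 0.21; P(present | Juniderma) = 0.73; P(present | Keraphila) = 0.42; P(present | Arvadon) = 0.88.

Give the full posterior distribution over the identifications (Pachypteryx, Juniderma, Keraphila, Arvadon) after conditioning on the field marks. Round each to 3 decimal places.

For each hypothesis, the unnormalized posterior weight is prior × product of the field mark likelihoods (using 1 − P(present | H) for each absent field mark):
  Pachypteryx: 0.232 × 0.67 × (1 − 0.83) × 0.89 × 0.21 = 0.0049388
  Juniderma: 0.307 × 0.58 × (1 − 0.27) × 0.90 × 0.73 = 0.085399
  Keraphila: 0.080 × 0.07 × (1 − 0.29) × 0.24 × 0.42 = 0.00040078
  Arvadon: 0.381 × 0.89 × (1 − 0.83) × 0.50 × 0.88 = 0.025364
The unnormalized weights sum to 0.1161.
P(Pachypteryx | evidence) = 0.0049388 / 0.1161 ≈ 0.043
P(Juniderma | evidence) = 0.085399 / 0.1161 ≈ 0.736
P(Keraphila | evidence) = 0.00040078 / 0.1161 ≈ 0.003
P(Arvadon | evidence) = 0.025364 / 0.1161 ≈ 0.218

0.043, 0.736, 0.003, 0.218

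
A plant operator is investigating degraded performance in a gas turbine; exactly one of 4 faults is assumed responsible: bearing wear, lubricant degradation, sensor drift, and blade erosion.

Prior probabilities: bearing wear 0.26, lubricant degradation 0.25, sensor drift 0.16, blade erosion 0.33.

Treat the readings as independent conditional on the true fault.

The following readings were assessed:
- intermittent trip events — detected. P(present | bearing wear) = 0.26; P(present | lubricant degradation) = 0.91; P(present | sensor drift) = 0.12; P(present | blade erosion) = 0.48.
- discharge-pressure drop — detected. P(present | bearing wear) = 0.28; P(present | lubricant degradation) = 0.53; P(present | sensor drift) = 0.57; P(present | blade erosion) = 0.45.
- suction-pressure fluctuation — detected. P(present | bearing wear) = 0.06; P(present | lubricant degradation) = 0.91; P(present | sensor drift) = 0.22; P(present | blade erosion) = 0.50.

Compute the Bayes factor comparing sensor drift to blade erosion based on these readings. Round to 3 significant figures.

Joint likelihood of the reading pattern under each hypothesis:
  sensor drift: 0.12 × 0.57 × 0.22 = 0.015048
  blade erosion: 0.48 × 0.45 × 0.50 = 0.108
Bayes factor = 0.015048 / 0.108 ≈ 0.139

0.139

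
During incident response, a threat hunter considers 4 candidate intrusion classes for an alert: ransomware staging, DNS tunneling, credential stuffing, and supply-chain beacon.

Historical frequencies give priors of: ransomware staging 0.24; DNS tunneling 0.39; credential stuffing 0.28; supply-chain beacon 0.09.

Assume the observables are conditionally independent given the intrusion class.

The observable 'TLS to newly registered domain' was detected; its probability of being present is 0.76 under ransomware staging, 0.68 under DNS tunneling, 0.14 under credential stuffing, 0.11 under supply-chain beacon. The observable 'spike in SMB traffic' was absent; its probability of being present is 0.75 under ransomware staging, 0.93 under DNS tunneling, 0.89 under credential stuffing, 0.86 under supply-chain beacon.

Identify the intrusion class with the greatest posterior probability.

ransomware staging

By Bayes' rule with conditional independence, the unnormalized weight for each hypothesis is prior × ∏ likelihoods (using 1 − P(present | H) for each absent observable):
  ransomware staging: 0.24 × 0.76 × (1 − 0.75) = 0.0456
  DNS tunneling: 0.39 × 0.68 × (1 − 0.93) = 0.018564
  credential stuffing: 0.28 × 0.14 × (1 − 0.89) = 0.004312
  supply-chain beacon: 0.09 × 0.11 × (1 − 0.86) = 0.001386
The unnormalized weights sum to 0.069862.
P(ransomware staging | evidence) ≈ 0.0456 / 0.069862 ≈ 0.653
P(DNS tunneling | evidence) ≈ 0.018564 / 0.069862 ≈ 0.266
P(credential stuffing | evidence) ≈ 0.004312 / 0.069862 ≈ 0.062
P(supply-chain beacon | evidence) ≈ 0.001386 / 0.069862 ≈ 0.020
The largest is 0.653, so ransomware staging is most probable.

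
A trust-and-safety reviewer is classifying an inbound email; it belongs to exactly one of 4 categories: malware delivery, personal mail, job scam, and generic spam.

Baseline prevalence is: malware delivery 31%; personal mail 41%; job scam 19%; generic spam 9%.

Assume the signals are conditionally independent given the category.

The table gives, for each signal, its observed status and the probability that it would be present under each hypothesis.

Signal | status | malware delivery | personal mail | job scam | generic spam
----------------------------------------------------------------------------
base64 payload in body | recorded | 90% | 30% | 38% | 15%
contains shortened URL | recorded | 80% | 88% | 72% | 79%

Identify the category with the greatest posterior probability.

malware delivery

For each hypothesis, the unnormalized posterior weight is prior × product of the signal likelihoods:
  malware delivery: 0.31 × 0.90 × 0.80 = 0.2232
  personal mail: 0.41 × 0.30 × 0.88 = 0.10824
  job scam: 0.19 × 0.38 × 0.72 = 0.051984
  generic spam: 0.09 × 0.15 × 0.79 = 0.010665
Marginal likelihood of the evidence = 0.39409.
P(malware delivery | evidence) ≈ 0.2232 / 0.39409 ≈ 0.566
P(personal mail | evidence) ≈ 0.10824 / 0.39409 ≈ 0.275
P(job scam | evidence) ≈ 0.051984 / 0.39409 ≈ 0.132
P(generic spam | evidence) ≈ 0.010665 / 0.39409 ≈ 0.027
The largest is 0.566, so malware delivery is most probable.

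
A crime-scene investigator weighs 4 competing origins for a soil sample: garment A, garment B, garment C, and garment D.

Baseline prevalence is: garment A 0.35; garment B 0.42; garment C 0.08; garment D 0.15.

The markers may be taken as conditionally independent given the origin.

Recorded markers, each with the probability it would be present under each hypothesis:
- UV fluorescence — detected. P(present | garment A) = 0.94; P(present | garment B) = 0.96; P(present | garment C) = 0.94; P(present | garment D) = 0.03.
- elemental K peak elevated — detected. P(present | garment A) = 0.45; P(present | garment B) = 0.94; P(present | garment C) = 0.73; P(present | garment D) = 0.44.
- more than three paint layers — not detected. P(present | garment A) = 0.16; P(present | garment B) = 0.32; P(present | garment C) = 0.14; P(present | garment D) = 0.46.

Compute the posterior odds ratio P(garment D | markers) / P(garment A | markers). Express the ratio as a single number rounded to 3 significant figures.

0.00860

Unnormalized posterior weight (prior times the marker likelihoods) for each of the two hypotheses (using 1 − P(present | H) for each absent marker):
  garment D: 0.15 × 0.03 × 0.44 × (1 − 0.46) = 0.0010692
  garment A: 0.35 × 0.94 × 0.45 × (1 − 0.16) = 0.12436
Posterior odds = 0.0010692 / 0.12436 ≈ 0.00860.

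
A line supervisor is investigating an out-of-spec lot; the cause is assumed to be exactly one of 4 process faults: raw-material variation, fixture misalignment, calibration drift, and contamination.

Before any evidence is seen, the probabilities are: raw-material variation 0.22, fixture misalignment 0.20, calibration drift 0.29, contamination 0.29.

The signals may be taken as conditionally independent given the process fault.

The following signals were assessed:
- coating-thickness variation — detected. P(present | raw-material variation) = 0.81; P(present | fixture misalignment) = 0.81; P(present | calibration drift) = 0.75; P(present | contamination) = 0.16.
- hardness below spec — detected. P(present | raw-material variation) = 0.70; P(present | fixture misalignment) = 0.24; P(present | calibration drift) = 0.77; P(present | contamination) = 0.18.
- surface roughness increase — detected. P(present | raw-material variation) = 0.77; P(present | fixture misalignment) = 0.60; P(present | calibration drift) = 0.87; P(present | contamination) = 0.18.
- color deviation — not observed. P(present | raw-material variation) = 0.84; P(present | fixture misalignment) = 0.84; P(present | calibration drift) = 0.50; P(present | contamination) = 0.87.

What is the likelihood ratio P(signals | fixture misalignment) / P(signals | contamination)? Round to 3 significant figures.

27.7

Joint likelihood of the signal pattern under each hypothesis (using 1 − P(present | H) for each absent signal):
  fixture misalignment: 0.81 × 0.24 × 0.60 × (1 − 0.84) = 0.018662
  contamination: 0.16 × 0.18 × 0.18 × (1 − 0.87) = 0.00067392
Bayes factor = 0.018662 / 0.00067392 ≈ 27.7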